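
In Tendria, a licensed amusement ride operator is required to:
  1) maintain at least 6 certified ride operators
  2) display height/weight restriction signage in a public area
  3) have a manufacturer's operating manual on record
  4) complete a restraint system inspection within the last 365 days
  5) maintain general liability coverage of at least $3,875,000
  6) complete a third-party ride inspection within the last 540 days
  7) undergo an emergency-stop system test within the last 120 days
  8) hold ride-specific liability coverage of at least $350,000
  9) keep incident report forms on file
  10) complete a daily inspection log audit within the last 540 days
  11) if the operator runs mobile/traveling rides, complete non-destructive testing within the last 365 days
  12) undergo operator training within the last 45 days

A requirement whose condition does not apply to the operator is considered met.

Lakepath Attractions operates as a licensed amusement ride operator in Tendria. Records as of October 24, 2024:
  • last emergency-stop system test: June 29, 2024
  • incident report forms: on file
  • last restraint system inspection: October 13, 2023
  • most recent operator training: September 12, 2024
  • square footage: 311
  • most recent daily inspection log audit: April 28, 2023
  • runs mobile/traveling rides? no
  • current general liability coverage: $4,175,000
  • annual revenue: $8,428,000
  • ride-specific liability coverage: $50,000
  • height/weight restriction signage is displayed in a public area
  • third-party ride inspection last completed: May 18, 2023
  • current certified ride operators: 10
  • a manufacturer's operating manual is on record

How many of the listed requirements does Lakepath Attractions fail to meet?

3

1. certified ride operators 10 ≥ 6 → met
2. height/weight restriction signage present → met
3. manufacturer's operating manual present → met
4. restraint system inspection 377 days ago vs limit 365 → not met
5. general liability coverage $4,175,000 ≥ $3,875,000 → met
6. third-party ride inspection 525 days ago vs limit 540 → met
7. emergency-stop system test 117 days ago vs limit 120 → met
8. ride-specific liability coverage $50,000 < $350,000 → not met
9. incident report forms present → met
10. daily inspection log audit 545 days ago vs limit 540 → not met
11. condition 'runs mobile/traveling rides' does not hold → requirement n/a → met
12. operator training 42 days ago vs limit 45 → met
Not met: 3 of 12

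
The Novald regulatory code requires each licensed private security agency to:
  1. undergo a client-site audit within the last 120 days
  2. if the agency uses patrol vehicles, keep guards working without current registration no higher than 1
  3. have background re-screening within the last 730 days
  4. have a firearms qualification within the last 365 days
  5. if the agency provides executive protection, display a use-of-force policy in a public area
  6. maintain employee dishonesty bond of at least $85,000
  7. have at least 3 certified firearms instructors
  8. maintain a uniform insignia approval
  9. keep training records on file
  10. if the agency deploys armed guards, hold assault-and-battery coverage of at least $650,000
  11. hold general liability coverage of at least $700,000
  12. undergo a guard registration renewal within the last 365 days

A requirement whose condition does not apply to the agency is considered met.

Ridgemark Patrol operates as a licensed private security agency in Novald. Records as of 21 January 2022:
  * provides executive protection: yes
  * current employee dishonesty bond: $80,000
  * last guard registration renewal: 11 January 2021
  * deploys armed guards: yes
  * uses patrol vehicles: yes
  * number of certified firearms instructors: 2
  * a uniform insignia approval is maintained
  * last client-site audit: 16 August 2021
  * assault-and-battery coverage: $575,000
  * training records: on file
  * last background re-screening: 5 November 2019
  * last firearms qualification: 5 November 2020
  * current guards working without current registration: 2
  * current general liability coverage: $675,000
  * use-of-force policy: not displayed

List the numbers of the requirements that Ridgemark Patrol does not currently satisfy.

1, 2, 3, 4, 5, 6, 7, 10, 11, 12

1. client-site audit 158 days ago vs limit 120 → not met
2. condition 'uses patrol vehicles' holds; guards working without current registration 2 > 1 → not met
3. background re-screening 808 days ago vs limit 730 → not met
4. firearms qualification 442 days ago vs limit 365 → not met
5. condition 'provides executive protection' holds; use-of-force policy absent → not met
6. employee dishonesty bond $80,000 < $85,000 → not met
7. certified firearms instructors 2 < 3 → not met
8. uniform insignia approval present → met
9. training records present → met
10. condition 'deploys armed guards' holds; assault-and-battery coverage $575,000 < $650,000 → not met
11. general liability coverage $675,000 < $700,000 → not met
12. guard registration renewal 375 days ago vs limit 365 → not met
Not met: 1, 2, 3, 4, 5, 6, 7, 10, 11, 12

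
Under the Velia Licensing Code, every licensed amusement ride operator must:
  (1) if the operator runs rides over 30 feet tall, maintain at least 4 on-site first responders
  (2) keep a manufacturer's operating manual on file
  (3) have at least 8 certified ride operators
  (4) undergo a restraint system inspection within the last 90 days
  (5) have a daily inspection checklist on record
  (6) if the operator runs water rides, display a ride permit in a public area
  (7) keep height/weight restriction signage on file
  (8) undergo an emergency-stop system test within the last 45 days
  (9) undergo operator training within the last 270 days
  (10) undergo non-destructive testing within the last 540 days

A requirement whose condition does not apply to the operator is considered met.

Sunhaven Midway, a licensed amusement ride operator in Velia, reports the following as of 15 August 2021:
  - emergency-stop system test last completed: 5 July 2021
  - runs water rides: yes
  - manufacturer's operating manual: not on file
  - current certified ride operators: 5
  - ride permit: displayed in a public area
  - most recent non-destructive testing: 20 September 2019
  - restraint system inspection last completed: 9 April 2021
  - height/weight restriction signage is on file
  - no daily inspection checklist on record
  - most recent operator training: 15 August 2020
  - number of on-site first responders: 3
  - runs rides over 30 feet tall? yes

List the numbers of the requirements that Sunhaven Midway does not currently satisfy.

1. condition 'runs rides over 30 feet tall' holds; on-site first responders 3 < 4 → not met
2. manufacturer's operating manual absent → not met
3. certified ride operators 5 < 8 → not met
4. restraint system inspection 128 days ago vs limit 90 → not met
5. daily inspection checklist absent → not met
6. condition 'runs water rides' holds; ride permit present → met
7. height/weight restriction signage present → met
8. emergency-stop system test 41 days ago vs limit 45 → met
9. operator training 365 days ago vs limit 270 → not met
10. non-destructive testing 695 days ago vs limit 540 → not met
Not met: 1, 2, 3, 4, 5, 9, 10

1, 2, 3, 4, 5, 9, 10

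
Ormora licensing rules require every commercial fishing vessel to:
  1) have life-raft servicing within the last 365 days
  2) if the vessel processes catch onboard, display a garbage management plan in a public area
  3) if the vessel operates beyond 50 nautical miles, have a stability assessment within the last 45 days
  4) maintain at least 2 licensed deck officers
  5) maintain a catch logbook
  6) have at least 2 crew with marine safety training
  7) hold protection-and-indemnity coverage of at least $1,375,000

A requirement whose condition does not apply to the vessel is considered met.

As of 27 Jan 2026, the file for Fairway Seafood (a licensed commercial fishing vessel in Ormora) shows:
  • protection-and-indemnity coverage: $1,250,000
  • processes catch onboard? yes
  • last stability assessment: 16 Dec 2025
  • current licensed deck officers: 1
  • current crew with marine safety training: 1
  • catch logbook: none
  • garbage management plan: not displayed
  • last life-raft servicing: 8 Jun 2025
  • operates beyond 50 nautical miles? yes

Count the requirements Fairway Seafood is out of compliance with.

5

1. life-raft servicing 233 days ago vs limit 365 → met
2. condition 'processes catch onboard' holds; garbage management plan absent → not met
3. condition 'operates beyond 50 nautical miles' holds; stability assessment 42 days ago vs limit 45 → met
4. licensed deck officers 1 < 2 → not met
5. catch logbook absent → not met
6. crew with marine safety training 1 < 2 → not met
7. protection-and-indemnity coverage $1,250,000 < $1,375,000 → not met
Not met: 5 of 7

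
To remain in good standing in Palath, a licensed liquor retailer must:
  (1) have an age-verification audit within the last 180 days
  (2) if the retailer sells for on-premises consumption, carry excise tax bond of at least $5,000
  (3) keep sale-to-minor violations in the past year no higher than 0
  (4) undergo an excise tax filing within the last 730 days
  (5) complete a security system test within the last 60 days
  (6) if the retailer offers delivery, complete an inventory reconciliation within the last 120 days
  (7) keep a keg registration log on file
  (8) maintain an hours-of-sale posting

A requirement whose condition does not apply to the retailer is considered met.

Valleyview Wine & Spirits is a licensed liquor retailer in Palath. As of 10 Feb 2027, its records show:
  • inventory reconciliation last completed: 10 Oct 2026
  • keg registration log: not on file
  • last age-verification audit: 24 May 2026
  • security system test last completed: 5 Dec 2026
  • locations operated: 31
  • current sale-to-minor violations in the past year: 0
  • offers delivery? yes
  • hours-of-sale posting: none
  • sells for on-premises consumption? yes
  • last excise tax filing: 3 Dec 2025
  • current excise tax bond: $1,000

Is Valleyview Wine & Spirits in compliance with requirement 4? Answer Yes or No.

4. excise tax filing 434 days ago vs limit 730 → met

Yes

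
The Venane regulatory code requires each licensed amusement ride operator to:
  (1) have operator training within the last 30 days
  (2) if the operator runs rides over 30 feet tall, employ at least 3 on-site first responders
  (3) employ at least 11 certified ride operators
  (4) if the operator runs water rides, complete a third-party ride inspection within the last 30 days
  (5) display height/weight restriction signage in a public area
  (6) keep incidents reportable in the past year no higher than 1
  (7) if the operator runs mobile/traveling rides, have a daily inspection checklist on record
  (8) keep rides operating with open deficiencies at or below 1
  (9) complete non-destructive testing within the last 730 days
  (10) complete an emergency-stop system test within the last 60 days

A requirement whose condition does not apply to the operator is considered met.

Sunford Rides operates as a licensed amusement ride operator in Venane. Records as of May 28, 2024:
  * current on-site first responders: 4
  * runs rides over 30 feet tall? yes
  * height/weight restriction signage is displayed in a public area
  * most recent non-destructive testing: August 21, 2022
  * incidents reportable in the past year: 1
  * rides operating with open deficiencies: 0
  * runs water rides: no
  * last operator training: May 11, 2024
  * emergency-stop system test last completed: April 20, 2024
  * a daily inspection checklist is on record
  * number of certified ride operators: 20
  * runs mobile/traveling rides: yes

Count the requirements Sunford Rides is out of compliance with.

0

1. operator training 17 days ago vs limit 30 → met
2. condition 'runs rides over 30 feet tall' holds; on-site first responders 4 ≥ 3 → met
3. certified ride operators 20 ≥ 11 → met
4. condition 'runs water rides' does not hold → requirement n/a → met
5. height/weight restriction signage present → met
6. incidents reportable in the past year 1 ≤ 1 → met
7. condition 'runs mobile/traveling rides' holds; daily inspection checklist present → met
8. rides operating with open deficiencies 0 ≤ 1 → met
9. non-destructive testing 646 days ago vs limit 730 → met
10. emergency-stop system test 38 days ago vs limit 60 → met
Not met: 0 of 10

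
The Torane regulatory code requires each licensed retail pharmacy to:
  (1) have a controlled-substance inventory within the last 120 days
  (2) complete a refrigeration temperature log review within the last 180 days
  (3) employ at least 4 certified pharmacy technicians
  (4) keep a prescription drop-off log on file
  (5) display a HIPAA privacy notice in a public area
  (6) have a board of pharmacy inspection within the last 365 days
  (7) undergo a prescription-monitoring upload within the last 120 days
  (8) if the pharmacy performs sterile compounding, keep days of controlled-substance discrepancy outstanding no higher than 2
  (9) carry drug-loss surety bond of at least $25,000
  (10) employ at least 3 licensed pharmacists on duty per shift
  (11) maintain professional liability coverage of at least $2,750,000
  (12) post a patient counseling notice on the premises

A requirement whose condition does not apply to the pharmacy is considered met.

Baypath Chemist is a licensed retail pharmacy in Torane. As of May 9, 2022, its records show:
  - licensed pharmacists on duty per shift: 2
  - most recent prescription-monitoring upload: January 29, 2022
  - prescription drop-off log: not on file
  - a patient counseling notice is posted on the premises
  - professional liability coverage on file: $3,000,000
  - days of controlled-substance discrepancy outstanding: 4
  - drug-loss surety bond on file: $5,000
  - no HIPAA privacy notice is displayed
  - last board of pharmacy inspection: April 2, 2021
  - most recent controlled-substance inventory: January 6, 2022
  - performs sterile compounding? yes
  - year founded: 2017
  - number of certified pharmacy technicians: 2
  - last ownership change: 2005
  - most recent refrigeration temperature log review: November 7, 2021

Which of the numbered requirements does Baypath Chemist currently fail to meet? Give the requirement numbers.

1, 2, 3, 4, 5, 6, 8, 9, 10

1. controlled-substance inventory 123 days ago vs limit 120 → not met
2. refrigeration temperature log review 183 days ago vs limit 180 → not met
3. certified pharmacy technicians 2 < 4 → not met
4. prescription drop-off log absent → not met
5. HIPAA privacy notice absent → not met
6. board of pharmacy inspection 402 days ago vs limit 365 → not met
7. prescription-monitoring upload 100 days ago vs limit 120 → met
8. condition 'performs sterile compounding' holds; days of controlled-substance discrepancy outstanding 4 > 2 → not met
9. drug-loss surety bond $5,000 < $25,000 → not met
10. licensed pharmacists on duty per shift 2 < 3 → not met
11. professional liability coverage $3,000,000 ≥ $2,750,000 → met
12. patient counseling notice present → met
Not met: 1, 2, 3, 4, 5, 6, 8, 9, 10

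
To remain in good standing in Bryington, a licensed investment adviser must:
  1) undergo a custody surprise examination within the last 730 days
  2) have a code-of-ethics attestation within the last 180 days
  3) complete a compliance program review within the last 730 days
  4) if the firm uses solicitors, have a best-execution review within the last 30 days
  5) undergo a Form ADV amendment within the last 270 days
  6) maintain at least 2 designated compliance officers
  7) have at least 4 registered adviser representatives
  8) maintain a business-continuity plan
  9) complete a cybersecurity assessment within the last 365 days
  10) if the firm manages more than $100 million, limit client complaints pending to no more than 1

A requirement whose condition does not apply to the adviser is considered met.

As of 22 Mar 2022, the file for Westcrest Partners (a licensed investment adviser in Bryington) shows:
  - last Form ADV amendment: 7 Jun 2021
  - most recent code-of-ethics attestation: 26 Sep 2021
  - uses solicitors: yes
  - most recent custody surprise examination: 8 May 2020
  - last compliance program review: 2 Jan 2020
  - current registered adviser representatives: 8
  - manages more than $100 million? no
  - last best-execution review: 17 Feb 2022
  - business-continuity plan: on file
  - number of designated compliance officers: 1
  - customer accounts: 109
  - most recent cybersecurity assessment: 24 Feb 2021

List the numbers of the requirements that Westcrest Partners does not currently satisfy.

3, 4, 5, 6, 9

1. custody surprise examination 683 days ago vs limit 730 → met
2. code-of-ethics attestation 177 days ago vs limit 180 → met
3. compliance program review 810 days ago vs limit 730 → not met
4. condition 'uses solicitors' holds; best-execution review 33 days ago vs limit 30 → not met
5. Form ADV amendment 288 days ago vs limit 270 → not met
6. designated compliance officers 1 < 2 → not met
7. registered adviser representatives 8 ≥ 4 → met
8. business-continuity plan present → met
9. cybersecurity assessment 391 days ago vs limit 365 → not met
10. condition 'manages more than $100 million' does not hold → requirement n/a → met
Not met: 3, 4, 5, 6, 9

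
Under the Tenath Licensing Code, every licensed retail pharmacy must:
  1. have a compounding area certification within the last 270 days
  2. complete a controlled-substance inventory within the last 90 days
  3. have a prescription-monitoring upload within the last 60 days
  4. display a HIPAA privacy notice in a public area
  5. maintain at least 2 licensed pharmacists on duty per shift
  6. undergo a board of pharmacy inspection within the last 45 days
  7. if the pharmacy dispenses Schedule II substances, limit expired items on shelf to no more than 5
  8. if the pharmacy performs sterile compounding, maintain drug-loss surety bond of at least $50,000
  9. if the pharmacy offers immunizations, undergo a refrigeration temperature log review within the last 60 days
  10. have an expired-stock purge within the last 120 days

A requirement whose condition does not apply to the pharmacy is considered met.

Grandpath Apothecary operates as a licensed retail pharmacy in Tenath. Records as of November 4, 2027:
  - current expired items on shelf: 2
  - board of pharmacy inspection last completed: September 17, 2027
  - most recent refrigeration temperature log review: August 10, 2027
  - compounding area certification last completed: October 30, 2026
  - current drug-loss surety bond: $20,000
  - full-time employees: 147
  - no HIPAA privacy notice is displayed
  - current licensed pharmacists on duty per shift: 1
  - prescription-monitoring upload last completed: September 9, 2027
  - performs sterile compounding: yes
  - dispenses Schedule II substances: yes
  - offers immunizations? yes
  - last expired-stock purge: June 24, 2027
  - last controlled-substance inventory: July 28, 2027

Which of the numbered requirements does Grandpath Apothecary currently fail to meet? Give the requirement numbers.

1. compounding area certification 370 days ago vs limit 270 → not met
2. controlled-substance inventory 99 days ago vs limit 90 → not met
3. prescription-monitoring upload 56 days ago vs limit 60 → met
4. HIPAA privacy notice absent → not met
5. licensed pharmacists on duty per shift 1 < 2 → not met
6. board of pharmacy inspection 48 days ago vs limit 45 → not met
7. condition 'dispenses Schedule II substances' holds; expired items on shelf 2 ≤ 5 → met
8. condition 'performs sterile compounding' holds; drug-loss surety bond $20,000 < $50,000 → not met
9. condition 'offers immunizations' holds; refrigeration temperature log review 86 days ago vs limit 60 → not met
10. expired-stock purge 133 days ago vs limit 120 → not met
Not met: 1, 2, 4, 5, 6, 8, 9, 10

1, 2, 4, 5, 6, 8, 9, 10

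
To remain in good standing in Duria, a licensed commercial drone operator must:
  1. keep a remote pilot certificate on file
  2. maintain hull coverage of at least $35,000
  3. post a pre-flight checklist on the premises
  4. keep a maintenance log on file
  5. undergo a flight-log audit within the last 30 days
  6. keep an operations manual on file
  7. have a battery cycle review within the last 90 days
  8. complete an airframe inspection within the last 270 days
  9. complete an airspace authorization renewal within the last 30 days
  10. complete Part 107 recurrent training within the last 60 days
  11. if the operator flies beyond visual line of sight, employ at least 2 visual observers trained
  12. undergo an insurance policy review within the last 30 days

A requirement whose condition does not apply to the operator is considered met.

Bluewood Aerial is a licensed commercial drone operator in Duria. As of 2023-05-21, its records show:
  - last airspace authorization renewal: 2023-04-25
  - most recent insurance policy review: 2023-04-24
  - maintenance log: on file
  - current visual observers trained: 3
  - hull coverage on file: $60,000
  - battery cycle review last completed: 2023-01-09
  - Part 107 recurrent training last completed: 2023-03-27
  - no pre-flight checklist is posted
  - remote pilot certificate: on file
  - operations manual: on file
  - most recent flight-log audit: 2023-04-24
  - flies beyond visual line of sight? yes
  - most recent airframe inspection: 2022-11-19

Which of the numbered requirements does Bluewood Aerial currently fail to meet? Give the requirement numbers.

1. remote pilot certificate present → met
2. hull coverage $60,000 ≥ $35,000 → met
3. pre-flight checklist absent → not met
4. maintenance log present → met
5. flight-log audit 27 days ago vs limit 30 → met
6. operations manual present → met
7. battery cycle review 132 days ago vs limit 90 → not met
8. airframe inspection 183 days ago vs limit 270 → met
9. airspace authorization renewal 26 days ago vs limit 30 → met
10. Part 107 recurrent training 55 days ago vs limit 60 → met
11. condition 'flies beyond visual line of sight' holds; visual observers trained 3 ≥ 2 → met
12. insurance policy review 27 days ago vs limit 30 → met
Not met: 3, 7

3, 7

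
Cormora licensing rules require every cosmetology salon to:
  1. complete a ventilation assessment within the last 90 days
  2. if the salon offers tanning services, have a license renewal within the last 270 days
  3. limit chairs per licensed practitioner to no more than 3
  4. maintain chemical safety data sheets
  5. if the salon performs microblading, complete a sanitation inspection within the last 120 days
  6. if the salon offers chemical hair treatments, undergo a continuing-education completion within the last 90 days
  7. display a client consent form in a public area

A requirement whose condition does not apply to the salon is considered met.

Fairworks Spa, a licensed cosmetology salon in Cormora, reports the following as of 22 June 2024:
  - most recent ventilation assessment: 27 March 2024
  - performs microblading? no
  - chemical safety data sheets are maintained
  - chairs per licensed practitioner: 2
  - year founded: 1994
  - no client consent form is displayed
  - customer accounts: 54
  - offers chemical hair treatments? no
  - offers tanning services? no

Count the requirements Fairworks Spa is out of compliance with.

1

1. ventilation assessment 87 days ago vs limit 90 → met
2. condition 'offers tanning services' does not hold → requirement n/a → met
3. chairs per licensed practitioner 2 ≤ 3 → met
4. chemical safety data sheets present → met
5. condition 'performs microblading' does not hold → requirement n/a → met
6. condition 'offers chemical hair treatments' does not hold → requirement n/a → met
7. client consent form absent → not met
Not met: 1 of 7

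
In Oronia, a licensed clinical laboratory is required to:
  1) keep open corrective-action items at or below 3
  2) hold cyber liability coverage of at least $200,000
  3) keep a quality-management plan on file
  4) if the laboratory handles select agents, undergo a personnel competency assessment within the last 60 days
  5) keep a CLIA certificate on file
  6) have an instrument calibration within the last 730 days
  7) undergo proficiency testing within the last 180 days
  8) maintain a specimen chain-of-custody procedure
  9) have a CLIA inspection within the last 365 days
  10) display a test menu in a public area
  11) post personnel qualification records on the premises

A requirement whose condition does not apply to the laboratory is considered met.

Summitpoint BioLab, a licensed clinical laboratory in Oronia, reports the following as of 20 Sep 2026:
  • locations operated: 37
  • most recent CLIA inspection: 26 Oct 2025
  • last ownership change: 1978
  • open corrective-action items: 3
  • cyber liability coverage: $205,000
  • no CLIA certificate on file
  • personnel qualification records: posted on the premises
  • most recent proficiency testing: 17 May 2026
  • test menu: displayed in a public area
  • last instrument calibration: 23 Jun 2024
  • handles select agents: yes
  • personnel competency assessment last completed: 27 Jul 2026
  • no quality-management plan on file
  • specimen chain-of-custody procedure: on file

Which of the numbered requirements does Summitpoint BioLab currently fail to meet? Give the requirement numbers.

1. open corrective-action items 3 ≤ 3 → met
2. cyber liability coverage $205,000 ≥ $200,000 → met
3. quality-management plan absent → not met
4. condition 'handles select agents' holds; personnel competency assessment 55 days ago vs limit 60 → met
5. CLIA certificate absent → not met
6. instrument calibration 819 days ago vs limit 730 → not met
7. proficiency testing 126 days ago vs limit 180 → met
8. specimen chain-of-custody procedure present → met
9. CLIA inspection 329 days ago vs limit 365 → met
10. test menu present → met
11. personnel qualification records present → met
Not met: 3, 5, 6

3, 5, 6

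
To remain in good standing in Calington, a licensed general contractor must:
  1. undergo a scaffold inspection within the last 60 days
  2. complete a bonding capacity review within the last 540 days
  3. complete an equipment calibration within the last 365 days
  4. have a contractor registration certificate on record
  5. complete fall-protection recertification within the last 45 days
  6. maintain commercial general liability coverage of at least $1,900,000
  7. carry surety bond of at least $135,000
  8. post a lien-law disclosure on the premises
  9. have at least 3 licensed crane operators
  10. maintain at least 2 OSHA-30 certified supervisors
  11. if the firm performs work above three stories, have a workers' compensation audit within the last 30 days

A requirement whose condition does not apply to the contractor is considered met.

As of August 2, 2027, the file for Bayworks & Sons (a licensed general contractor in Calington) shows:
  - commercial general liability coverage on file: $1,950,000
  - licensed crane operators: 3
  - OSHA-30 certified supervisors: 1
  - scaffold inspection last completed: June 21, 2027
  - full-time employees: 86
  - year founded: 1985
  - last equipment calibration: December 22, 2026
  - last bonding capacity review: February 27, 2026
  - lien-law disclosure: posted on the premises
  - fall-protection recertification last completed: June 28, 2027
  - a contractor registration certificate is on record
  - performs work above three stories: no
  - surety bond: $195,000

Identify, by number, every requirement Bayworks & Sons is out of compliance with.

1. scaffold inspection 42 days ago vs limit 60 → met
2. bonding capacity review 521 days ago vs limit 540 → met
3. equipment calibration 223 days ago vs limit 365 → met
4. contractor registration certificate present → met
5. fall-protection recertification 35 days ago vs limit 45 → met
6. commercial general liability coverage $1,950,000 ≥ $1,900,000 → met
7. surety bond $195,000 ≥ $135,000 → met
8. lien-law disclosure present → met
9. licensed crane operators 3 ≥ 3 → met
10. OSHA-30 certified supervisors 1 < 2 → not met
11. condition 'performs work above three stories' does not hold → requirement n/a → met
Not met: 10

10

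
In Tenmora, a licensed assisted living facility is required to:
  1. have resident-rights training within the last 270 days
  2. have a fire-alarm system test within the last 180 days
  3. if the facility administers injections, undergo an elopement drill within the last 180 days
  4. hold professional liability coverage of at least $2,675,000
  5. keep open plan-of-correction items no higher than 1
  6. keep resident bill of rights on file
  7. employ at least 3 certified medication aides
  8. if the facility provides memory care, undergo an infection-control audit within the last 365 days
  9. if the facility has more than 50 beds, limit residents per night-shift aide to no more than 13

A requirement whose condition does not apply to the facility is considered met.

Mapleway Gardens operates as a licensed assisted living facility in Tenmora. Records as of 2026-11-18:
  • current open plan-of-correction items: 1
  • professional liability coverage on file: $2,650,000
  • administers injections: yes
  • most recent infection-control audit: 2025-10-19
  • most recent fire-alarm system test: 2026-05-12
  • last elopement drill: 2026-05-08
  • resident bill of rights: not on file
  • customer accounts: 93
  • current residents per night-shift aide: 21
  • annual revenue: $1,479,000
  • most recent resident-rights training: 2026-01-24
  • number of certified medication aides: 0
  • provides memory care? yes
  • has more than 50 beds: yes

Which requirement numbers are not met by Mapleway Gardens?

1, 2, 3, 4, 6, 7, 8, 9

1. resident-rights training 298 days ago vs limit 270 → not met
2. fire-alarm system test 190 days ago vs limit 180 → not met
3. condition 'administers injections' holds; elopement drill 194 days ago vs limit 180 → not met
4. professional liability coverage $2,650,000 < $2,675,000 → not met
5. open plan-of-correction items 1 ≤ 1 → met
6. resident bill of rights absent → not met
7. certified medication aides 0 < 3 → not met
8. condition 'provides memory care' holds; infection-control audit 395 days ago vs limit 365 → not met
9. condition 'has more than 50 beds' holds; residents per night-shift aide 21 > 13 → not met
Not met: 1, 2, 3, 4, 6, 7, 8, 9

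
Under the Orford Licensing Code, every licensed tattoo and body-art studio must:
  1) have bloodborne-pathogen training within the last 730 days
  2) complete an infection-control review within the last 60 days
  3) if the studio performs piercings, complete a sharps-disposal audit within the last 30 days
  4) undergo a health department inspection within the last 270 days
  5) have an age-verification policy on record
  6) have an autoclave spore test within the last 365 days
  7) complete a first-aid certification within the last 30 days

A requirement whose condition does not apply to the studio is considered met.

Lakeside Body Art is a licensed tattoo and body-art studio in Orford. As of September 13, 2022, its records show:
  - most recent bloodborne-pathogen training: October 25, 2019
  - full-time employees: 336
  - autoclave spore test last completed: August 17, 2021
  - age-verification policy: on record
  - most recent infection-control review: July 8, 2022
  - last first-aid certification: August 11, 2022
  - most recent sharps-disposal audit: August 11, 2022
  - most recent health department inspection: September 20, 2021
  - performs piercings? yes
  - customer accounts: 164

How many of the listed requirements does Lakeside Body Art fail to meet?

6

1. bloodborne-pathogen training 1054 days ago vs limit 730 → not met
2. infection-control review 67 days ago vs limit 60 → not met
3. condition 'performs piercings' holds; sharps-disposal audit 33 days ago vs limit 30 → not met
4. health department inspection 358 days ago vs limit 270 → not met
5. age-verification policy present → met
6. autoclave spore test 392 days ago vs limit 365 → not met
7. first-aid certification 33 days ago vs limit 30 → not met
Not met: 6 of 7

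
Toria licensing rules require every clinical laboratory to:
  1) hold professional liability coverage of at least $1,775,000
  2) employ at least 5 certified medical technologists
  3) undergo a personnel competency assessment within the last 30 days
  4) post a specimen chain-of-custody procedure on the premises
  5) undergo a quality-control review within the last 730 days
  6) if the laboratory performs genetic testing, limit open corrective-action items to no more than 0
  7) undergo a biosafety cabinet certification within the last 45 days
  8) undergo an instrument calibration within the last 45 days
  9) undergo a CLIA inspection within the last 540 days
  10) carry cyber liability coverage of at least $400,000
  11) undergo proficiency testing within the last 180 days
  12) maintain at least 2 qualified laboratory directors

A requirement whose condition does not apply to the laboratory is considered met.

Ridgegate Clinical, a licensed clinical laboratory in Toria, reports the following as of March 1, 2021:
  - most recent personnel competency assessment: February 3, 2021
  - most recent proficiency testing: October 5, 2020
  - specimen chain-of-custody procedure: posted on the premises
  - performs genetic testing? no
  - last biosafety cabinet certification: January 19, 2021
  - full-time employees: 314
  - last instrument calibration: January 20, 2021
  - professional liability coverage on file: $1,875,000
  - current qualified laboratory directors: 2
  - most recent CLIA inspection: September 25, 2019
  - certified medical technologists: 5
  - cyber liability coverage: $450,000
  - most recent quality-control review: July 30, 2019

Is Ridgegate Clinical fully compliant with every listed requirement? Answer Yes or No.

1. professional liability coverage $1,875,000 ≥ $1,775,000 → met
2. certified medical technologists 5 ≥ 5 → met
3. personnel competency assessment 26 days ago vs limit 30 → met
4. specimen chain-of-custody procedure present → met
5. quality-control review 580 days ago vs limit 730 → met
6. condition 'performs genetic testing' does not hold → requirement n/a → met
7. biosafety cabinet certification 41 days ago vs limit 45 → met
8. instrument calibration 40 days ago vs limit 45 → met
9. CLIA inspection 523 days ago vs limit 540 → met
10. cyber liability coverage $450,000 ≥ $400,000 → met
11. proficiency testing 147 days ago vs limit 180 → met
12. qualified laboratory directors 2 ≥ 2 → met
All met.

Yes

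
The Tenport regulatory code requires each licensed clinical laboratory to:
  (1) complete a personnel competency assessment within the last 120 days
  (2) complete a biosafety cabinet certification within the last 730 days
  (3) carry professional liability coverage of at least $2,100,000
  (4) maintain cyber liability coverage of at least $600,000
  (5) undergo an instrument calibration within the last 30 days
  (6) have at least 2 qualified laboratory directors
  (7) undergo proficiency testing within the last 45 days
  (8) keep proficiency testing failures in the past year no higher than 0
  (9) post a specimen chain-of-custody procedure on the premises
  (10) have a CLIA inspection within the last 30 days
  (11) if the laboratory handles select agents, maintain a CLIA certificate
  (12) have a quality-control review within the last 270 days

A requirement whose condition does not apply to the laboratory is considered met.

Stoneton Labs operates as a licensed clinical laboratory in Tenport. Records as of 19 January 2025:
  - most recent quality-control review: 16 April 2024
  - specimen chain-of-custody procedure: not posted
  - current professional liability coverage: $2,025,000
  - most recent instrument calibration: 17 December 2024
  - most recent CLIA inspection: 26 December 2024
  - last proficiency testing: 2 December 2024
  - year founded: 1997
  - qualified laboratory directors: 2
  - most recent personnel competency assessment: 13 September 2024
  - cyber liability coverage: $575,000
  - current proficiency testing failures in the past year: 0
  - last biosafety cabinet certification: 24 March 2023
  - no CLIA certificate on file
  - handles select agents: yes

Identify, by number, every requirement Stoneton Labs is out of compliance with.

1, 3, 4, 5, 7, 9, 11, 12

1. personnel competency assessment 128 days ago vs limit 120 → not met
2. biosafety cabinet certification 667 days ago vs limit 730 → met
3. professional liability coverage $2,025,000 < $2,100,000 → not met
4. cyber liability coverage $575,000 < $600,000 → not met
5. instrument calibration 33 days ago vs limit 30 → not met
6. qualified laboratory directors 2 ≥ 2 → met
7. proficiency testing 48 days ago vs limit 45 → not met
8. proficiency testing failures in the past year 0 ≤ 0 → met
9. specimen chain-of-custody procedure absent → not met
10. CLIA inspection 24 days ago vs limit 30 → met
11. condition 'handles select agents' holds; CLIA certificate absent → not met
12. quality-control review 278 days ago vs limit 270 → not met
Not met: 1, 3, 4, 5, 7, 9, 11, 12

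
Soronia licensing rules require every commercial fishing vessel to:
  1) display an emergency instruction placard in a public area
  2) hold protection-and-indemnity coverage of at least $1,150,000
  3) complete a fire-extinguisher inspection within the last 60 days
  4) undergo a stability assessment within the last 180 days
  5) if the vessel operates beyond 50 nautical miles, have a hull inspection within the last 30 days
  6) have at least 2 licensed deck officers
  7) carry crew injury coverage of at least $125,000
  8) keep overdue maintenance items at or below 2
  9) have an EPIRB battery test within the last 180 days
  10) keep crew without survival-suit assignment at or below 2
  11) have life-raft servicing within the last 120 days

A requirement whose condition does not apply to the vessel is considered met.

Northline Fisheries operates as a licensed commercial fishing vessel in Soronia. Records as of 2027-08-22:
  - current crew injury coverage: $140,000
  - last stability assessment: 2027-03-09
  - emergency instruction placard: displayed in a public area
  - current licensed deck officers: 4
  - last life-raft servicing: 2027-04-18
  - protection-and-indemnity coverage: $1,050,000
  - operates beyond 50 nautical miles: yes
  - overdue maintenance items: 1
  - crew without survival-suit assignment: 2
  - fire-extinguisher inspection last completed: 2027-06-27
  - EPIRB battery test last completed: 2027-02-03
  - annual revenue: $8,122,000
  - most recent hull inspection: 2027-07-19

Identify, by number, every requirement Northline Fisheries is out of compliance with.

1. emergency instruction placard present → met
2. protection-and-indemnity coverage $1,050,000 < $1,150,000 → not met
3. fire-extinguisher inspection 56 days ago vs limit 60 → met
4. stability assessment 166 days ago vs limit 180 → met
5. condition 'operates beyond 50 nautical miles' holds; hull inspection 34 days ago vs limit 30 → not met
6. licensed deck officers 4 ≥ 2 → met
7. crew injury coverage $140,000 ≥ $125,000 → met
8. overdue maintenance items 1 ≤ 2 → met
9. EPIRB battery test 200 days ago vs limit 180 → not met
10. crew without survival-suit assignment 2 ≤ 2 → met
11. life-raft servicing 126 days ago vs limit 120 → not met
Not met: 2, 5, 9, 11

2, 5, 9, 11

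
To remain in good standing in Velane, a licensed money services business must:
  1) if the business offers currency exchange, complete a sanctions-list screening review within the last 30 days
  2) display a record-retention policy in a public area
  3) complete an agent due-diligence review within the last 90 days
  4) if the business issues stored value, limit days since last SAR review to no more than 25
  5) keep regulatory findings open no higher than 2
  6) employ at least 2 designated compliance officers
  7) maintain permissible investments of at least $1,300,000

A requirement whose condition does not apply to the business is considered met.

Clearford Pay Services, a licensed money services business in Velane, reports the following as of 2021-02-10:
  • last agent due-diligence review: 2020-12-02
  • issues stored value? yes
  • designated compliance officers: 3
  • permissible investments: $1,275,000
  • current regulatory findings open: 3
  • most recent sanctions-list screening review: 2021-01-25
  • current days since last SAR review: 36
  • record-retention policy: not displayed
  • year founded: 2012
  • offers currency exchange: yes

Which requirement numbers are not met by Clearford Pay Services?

1. condition 'offers currency exchange' holds; sanctions-list screening review 16 days ago vs limit 30 → met
2. record-retention policy absent → not met
3. agent due-diligence review 70 days ago vs limit 90 → met
4. condition 'issues stored value' holds; days since last SAR review 36 > 25 → not met
5. regulatory findings open 3 > 2 → not met
6. designated compliance officers 3 ≥ 2 → met
7. permissible investments $1,275,000 < $1,300,000 → not met
Not met: 2, 4, 5, 7

2, 4, 5, 7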